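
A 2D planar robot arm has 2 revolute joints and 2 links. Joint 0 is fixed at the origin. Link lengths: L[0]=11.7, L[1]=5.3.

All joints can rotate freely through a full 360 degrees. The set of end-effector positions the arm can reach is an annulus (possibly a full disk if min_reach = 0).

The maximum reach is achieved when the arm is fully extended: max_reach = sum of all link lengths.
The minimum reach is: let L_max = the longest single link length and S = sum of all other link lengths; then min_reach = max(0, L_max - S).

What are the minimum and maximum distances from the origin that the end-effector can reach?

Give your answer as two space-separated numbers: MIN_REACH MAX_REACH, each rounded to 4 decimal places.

Link lengths: [11.7, 5.3]
max_reach = 11.7 + 5.3 = 17
L_max = max([11.7, 5.3]) = 11.7
S (sum of others) = 17 - 11.7 = 5.3
min_reach = max(0, 11.7 - 5.3) = max(0, 6.4) = 6.4

Answer: 6.4000 17.0000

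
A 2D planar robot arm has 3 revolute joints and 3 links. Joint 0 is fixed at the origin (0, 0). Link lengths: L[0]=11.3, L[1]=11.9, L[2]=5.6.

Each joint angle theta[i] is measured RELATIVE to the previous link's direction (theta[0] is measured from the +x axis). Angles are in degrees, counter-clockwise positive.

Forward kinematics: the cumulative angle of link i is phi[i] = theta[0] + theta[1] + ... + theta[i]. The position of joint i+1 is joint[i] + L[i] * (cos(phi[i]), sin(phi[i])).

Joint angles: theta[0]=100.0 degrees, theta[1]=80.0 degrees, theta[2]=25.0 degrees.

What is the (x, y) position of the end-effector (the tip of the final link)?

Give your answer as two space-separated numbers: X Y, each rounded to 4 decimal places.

joint[0] = (0.0000, 0.0000)  (base)
link 0: phi[0] = 100 = 100 deg
  cos(100 deg) = -0.1736, sin(100 deg) = 0.9848
  joint[1] = (0.0000, 0.0000) + 11.3 * (-0.1736, 0.9848) = (0.0000 + -1.9622, 0.0000 + 11.1283) = (-1.9622, 11.1283)
link 1: phi[1] = 100 + 80 = 180 deg
  cos(180 deg) = -1.0000, sin(180 deg) = 0.0000
  joint[2] = (-1.9622, 11.1283) + 11.9 * (-1.0000, 0.0000) = (-1.9622 + -11.9000, 11.1283 + 0.0000) = (-13.8622, 11.1283)
link 2: phi[2] = 100 + 80 + 25 = 205 deg
  cos(205 deg) = -0.9063, sin(205 deg) = -0.4226
  joint[3] = (-13.8622, 11.1283) + 5.6 * (-0.9063, -0.4226) = (-13.8622 + -5.0753, 11.1283 + -2.3667) = (-18.9375, 8.7617)
End effector: (-18.9375, 8.7617)

Answer: -18.9375 8.7617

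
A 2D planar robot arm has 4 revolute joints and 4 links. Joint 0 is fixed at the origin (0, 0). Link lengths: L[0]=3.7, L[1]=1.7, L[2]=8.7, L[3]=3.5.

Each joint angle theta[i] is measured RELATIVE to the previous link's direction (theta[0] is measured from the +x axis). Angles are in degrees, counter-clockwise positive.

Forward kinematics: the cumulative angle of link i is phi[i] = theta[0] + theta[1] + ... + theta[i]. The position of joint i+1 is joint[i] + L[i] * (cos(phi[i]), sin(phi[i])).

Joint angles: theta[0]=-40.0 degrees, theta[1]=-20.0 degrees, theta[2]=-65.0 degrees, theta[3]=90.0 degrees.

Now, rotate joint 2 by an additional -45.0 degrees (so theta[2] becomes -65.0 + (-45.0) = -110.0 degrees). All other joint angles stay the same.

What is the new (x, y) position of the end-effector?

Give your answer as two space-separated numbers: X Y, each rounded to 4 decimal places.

Answer: -4.2757 -8.8081

Derivation:
joint[0] = (0.0000, 0.0000)  (base)
link 0: phi[0] = -40 = -40 deg
  cos(-40 deg) = 0.7660, sin(-40 deg) = -0.6428
  joint[1] = (0.0000, 0.0000) + 3.7 * (0.7660, -0.6428) = (0.0000 + 2.8344, 0.0000 + -2.3783) = (2.8344, -2.3783)
link 1: phi[1] = -40 + -20 = -60 deg
  cos(-60 deg) = 0.5000, sin(-60 deg) = -0.8660
  joint[2] = (2.8344, -2.3783) + 1.7 * (0.5000, -0.8660) = (2.8344 + 0.8500, -2.3783 + -1.4722) = (3.6844, -3.8506)
link 2: phi[2] = -40 + -20 + -110 = -170 deg
  cos(-170 deg) = -0.9848, sin(-170 deg) = -0.1736
  joint[3] = (3.6844, -3.8506) + 8.7 * (-0.9848, -0.1736) = (3.6844 + -8.5678, -3.8506 + -1.5107) = (-4.8835, -5.3613)
link 3: phi[3] = -40 + -20 + -110 + 90 = -80 deg
  cos(-80 deg) = 0.1736, sin(-80 deg) = -0.9848
  joint[4] = (-4.8835, -5.3613) + 3.5 * (0.1736, -0.9848) = (-4.8835 + 0.6078, -5.3613 + -3.4468) = (-4.2757, -8.8081)
End effector: (-4.2757, -8.8081)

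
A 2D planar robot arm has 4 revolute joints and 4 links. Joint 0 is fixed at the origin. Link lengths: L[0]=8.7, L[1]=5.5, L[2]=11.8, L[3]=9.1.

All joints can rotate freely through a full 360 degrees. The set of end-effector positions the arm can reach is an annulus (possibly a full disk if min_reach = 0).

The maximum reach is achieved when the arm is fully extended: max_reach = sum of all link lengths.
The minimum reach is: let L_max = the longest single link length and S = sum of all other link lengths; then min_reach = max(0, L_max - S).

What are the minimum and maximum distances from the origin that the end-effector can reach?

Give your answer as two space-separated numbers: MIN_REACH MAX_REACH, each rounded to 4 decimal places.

Link lengths: [8.7, 5.5, 11.8, 9.1]
max_reach = 8.7 + 5.5 + 11.8 + 9.1 = 35.1
L_max = max([8.7, 5.5, 11.8, 9.1]) = 11.8
S (sum of others) = 35.1 - 11.8 = 23.3
min_reach = max(0, 11.8 - 23.3) = max(0, -11.5) = 0

Answer: 0.0000 35.1000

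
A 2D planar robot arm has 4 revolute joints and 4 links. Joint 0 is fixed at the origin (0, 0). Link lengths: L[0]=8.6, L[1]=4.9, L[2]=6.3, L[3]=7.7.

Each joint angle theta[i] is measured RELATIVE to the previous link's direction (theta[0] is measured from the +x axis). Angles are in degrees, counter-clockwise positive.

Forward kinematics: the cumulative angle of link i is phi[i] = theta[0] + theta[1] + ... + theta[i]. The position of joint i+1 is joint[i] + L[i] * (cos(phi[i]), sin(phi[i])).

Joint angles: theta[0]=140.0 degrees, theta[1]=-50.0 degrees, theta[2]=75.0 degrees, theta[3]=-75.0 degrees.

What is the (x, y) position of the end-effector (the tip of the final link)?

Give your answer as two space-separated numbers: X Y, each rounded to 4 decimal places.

Answer: -12.6733 19.7585

Derivation:
joint[0] = (0.0000, 0.0000)  (base)
link 0: phi[0] = 140 = 140 deg
  cos(140 deg) = -0.7660, sin(140 deg) = 0.6428
  joint[1] = (0.0000, 0.0000) + 8.6 * (-0.7660, 0.6428) = (0.0000 + -6.5880, 0.0000 + 5.5280) = (-6.5880, 5.5280)
link 1: phi[1] = 140 + -50 = 90 deg
  cos(90 deg) = 0.0000, sin(90 deg) = 1.0000
  joint[2] = (-6.5880, 5.5280) + 4.9 * (0.0000, 1.0000) = (-6.5880 + 0.0000, 5.5280 + 4.9000) = (-6.5880, 10.4280)
link 2: phi[2] = 140 + -50 + 75 = 165 deg
  cos(165 deg) = -0.9659, sin(165 deg) = 0.2588
  joint[3] = (-6.5880, 10.4280) + 6.3 * (-0.9659, 0.2588) = (-6.5880 + -6.0853, 10.4280 + 1.6306) = (-12.6733, 12.0585)
link 3: phi[3] = 140 + -50 + 75 + -75 = 90 deg
  cos(90 deg) = 0.0000, sin(90 deg) = 1.0000
  joint[4] = (-12.6733, 12.0585) + 7.7 * (0.0000, 1.0000) = (-12.6733 + 0.0000, 12.0585 + 7.7000) = (-12.6733, 19.7585)
End effector: (-12.6733, 19.7585)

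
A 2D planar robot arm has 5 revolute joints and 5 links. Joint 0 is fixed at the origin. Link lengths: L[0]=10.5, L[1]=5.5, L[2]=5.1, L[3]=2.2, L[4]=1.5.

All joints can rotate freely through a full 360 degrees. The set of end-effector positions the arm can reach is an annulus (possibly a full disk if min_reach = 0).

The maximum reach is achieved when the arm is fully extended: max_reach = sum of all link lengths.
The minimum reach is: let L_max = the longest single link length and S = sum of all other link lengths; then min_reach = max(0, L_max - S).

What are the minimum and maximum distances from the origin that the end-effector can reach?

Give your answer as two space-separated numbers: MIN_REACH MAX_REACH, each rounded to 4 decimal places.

Link lengths: [10.5, 5.5, 5.1, 2.2, 1.5]
max_reach = 10.5 + 5.5 + 5.1 + 2.2 + 1.5 = 24.8
L_max = max([10.5, 5.5, 5.1, 2.2, 1.5]) = 10.5
S (sum of others) = 24.8 - 10.5 = 14.3
min_reach = max(0, 10.5 - 14.3) = max(0, -3.8) = 0

Answer: 0.0000 24.8000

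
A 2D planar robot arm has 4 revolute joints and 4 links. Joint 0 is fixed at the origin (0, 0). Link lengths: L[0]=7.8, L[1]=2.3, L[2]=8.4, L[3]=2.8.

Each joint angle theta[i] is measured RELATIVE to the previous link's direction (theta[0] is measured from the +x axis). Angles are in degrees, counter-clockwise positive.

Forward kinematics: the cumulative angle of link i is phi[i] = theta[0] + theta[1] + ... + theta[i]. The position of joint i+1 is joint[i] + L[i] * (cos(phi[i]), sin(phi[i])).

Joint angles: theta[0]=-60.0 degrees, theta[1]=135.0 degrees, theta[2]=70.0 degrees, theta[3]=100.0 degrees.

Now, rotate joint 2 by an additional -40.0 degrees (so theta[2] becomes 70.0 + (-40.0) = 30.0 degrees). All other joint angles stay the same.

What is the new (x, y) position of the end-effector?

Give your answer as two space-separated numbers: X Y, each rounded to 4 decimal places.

Answer: -0.2165 2.3971

Derivation:
joint[0] = (0.0000, 0.0000)  (base)
link 0: phi[0] = -60 = -60 deg
  cos(-60 deg) = 0.5000, sin(-60 deg) = -0.8660
  joint[1] = (0.0000, 0.0000) + 7.8 * (0.5000, -0.8660) = (0.0000 + 3.9000, 0.0000 + -6.7550) = (3.9000, -6.7550)
link 1: phi[1] = -60 + 135 = 75 deg
  cos(75 deg) = 0.2588, sin(75 deg) = 0.9659
  joint[2] = (3.9000, -6.7550) + 2.3 * (0.2588, 0.9659) = (3.9000 + 0.5953, -6.7550 + 2.2216) = (4.4953, -4.5334)
link 2: phi[2] = -60 + 135 + 30 = 105 deg
  cos(105 deg) = -0.2588, sin(105 deg) = 0.9659
  joint[3] = (4.4953, -4.5334) + 8.4 * (-0.2588, 0.9659) = (4.4953 + -2.1741, -4.5334 + 8.1138) = (2.3212, 3.5804)
link 3: phi[3] = -60 + 135 + 30 + 100 = 205 deg
  cos(205 deg) = -0.9063, sin(205 deg) = -0.4226
  joint[4] = (2.3212, 3.5804) + 2.8 * (-0.9063, -0.4226) = (2.3212 + -2.5377, 3.5804 + -1.1833) = (-0.2165, 2.3971)
End effector: (-0.2165, 2.3971)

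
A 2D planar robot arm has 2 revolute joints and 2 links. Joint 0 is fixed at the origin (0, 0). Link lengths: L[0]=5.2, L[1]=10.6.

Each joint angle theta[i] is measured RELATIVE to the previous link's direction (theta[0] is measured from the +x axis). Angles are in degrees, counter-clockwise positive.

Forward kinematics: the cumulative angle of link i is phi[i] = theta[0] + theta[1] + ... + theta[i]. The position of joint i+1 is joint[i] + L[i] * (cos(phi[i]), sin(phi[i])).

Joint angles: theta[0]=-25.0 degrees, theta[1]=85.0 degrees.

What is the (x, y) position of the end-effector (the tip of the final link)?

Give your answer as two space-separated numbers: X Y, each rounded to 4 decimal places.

Answer: 10.0128 6.9823

Derivation:
joint[0] = (0.0000, 0.0000)  (base)
link 0: phi[0] = -25 = -25 deg
  cos(-25 deg) = 0.9063, sin(-25 deg) = -0.4226
  joint[1] = (0.0000, 0.0000) + 5.2 * (0.9063, -0.4226) = (0.0000 + 4.7128, 0.0000 + -2.1976) = (4.7128, -2.1976)
link 1: phi[1] = -25 + 85 = 60 deg
  cos(60 deg) = 0.5000, sin(60 deg) = 0.8660
  joint[2] = (4.7128, -2.1976) + 10.6 * (0.5000, 0.8660) = (4.7128 + 5.3000, -2.1976 + 9.1799) = (10.0128, 6.9823)
End effector: (10.0128, 6.9823)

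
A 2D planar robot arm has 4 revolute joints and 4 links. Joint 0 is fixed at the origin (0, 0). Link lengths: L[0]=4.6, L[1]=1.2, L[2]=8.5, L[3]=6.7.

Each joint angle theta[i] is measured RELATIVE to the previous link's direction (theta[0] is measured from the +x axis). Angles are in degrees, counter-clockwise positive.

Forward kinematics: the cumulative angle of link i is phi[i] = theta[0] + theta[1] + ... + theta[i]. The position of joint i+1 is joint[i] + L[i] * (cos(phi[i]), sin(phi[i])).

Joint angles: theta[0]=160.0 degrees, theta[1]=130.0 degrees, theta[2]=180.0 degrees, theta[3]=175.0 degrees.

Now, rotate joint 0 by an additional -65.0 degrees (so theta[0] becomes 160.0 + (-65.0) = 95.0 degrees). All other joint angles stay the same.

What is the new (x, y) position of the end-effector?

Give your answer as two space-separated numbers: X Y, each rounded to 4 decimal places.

joint[0] = (0.0000, 0.0000)  (base)
link 0: phi[0] = 95 = 95 deg
  cos(95 deg) = -0.0872, sin(95 deg) = 0.9962
  joint[1] = (0.0000, 0.0000) + 4.6 * (-0.0872, 0.9962) = (0.0000 + -0.4009, 0.0000 + 4.5825) = (-0.4009, 4.5825)
link 1: phi[1] = 95 + 130 = 225 deg
  cos(225 deg) = -0.7071, sin(225 deg) = -0.7071
  joint[2] = (-0.4009, 4.5825) + 1.2 * (-0.7071, -0.7071) = (-0.4009 + -0.8485, 4.5825 + -0.8485) = (-1.2494, 3.7340)
link 2: phi[2] = 95 + 130 + 180 = 405 deg
  cos(405 deg) = 0.7071, sin(405 deg) = 0.7071
  joint[3] = (-1.2494, 3.7340) + 8.5 * (0.7071, 0.7071) = (-1.2494 + 6.0104, 3.7340 + 6.0104) = (4.7610, 9.7444)
link 3: phi[3] = 95 + 130 + 180 + 175 = 580 deg
  cos(580 deg) = -0.7660, sin(580 deg) = -0.6428
  joint[4] = (4.7610, 9.7444) + 6.7 * (-0.7660, -0.6428) = (4.7610 + -5.1325, 9.7444 + -4.3067) = (-0.3715, 5.4377)
End effector: (-0.3715, 5.4377)

Answer: -0.3715 5.4377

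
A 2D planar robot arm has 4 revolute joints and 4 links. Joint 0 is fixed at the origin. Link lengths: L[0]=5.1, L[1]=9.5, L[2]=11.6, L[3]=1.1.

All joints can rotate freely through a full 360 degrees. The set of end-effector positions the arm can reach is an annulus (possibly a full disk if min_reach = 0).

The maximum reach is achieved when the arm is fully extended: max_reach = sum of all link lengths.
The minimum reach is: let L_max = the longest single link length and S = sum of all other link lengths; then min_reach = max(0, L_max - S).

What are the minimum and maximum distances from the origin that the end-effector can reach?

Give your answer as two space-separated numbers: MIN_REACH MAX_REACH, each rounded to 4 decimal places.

Answer: 0.0000 27.3000

Derivation:
Link lengths: [5.1, 9.5, 11.6, 1.1]
max_reach = 5.1 + 9.5 + 11.6 + 1.1 = 27.3
L_max = max([5.1, 9.5, 11.6, 1.1]) = 11.6
S (sum of others) = 27.3 - 11.6 = 15.7
min_reach = max(0, 11.6 - 15.7) = max(0, -4.1) = 0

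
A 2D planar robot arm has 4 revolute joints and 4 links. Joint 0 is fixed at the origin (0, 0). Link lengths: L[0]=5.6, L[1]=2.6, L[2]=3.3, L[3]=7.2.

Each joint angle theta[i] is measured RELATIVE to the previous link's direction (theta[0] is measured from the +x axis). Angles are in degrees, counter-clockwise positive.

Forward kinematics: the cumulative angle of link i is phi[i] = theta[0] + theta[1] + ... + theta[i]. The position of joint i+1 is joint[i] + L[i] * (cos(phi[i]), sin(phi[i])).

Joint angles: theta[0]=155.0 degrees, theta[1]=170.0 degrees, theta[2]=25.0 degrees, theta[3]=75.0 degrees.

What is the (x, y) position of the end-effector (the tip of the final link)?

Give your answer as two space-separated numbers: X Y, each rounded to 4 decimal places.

joint[0] = (0.0000, 0.0000)  (base)
link 0: phi[0] = 155 = 155 deg
  cos(155 deg) = -0.9063, sin(155 deg) = 0.4226
  joint[1] = (0.0000, 0.0000) + 5.6 * (-0.9063, 0.4226) = (0.0000 + -5.0753, 0.0000 + 2.3667) = (-5.0753, 2.3667)
link 1: phi[1] = 155 + 170 = 325 deg
  cos(325 deg) = 0.8192, sin(325 deg) = -0.5736
  joint[2] = (-5.0753, 2.3667) + 2.6 * (0.8192, -0.5736) = (-5.0753 + 2.1298, 2.3667 + -1.4913) = (-2.9455, 0.8754)
link 2: phi[2] = 155 + 170 + 25 = 350 deg
  cos(350 deg) = 0.9848, sin(350 deg) = -0.1736
  joint[3] = (-2.9455, 0.8754) + 3.3 * (0.9848, -0.1736) = (-2.9455 + 3.2499, 0.8754 + -0.5730) = (0.3043, 0.3023)
link 3: phi[3] = 155 + 170 + 25 + 75 = 425 deg
  cos(425 deg) = 0.4226, sin(425 deg) = 0.9063
  joint[4] = (0.3043, 0.3023) + 7.2 * (0.4226, 0.9063) = (0.3043 + 3.0429, 0.3023 + 6.5254) = (3.3472, 6.8277)
End effector: (3.3472, 6.8277)

Answer: 3.3472 6.8277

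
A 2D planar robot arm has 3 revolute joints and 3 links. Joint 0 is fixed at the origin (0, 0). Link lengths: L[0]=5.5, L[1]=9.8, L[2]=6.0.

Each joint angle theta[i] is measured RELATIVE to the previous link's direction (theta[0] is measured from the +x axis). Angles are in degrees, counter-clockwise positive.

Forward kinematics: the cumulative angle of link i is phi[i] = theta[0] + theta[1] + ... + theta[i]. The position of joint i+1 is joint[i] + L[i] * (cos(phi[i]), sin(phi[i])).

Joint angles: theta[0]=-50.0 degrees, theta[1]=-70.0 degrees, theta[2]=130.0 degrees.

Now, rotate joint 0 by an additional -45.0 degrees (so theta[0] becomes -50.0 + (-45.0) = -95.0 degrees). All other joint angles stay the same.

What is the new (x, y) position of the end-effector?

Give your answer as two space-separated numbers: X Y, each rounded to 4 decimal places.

Answer: -5.0305 -11.4570

Derivation:
joint[0] = (0.0000, 0.0000)  (base)
link 0: phi[0] = -95 = -95 deg
  cos(-95 deg) = -0.0872, sin(-95 deg) = -0.9962
  joint[1] = (0.0000, 0.0000) + 5.5 * (-0.0872, -0.9962) = (0.0000 + -0.4794, 0.0000 + -5.4791) = (-0.4794, -5.4791)
link 1: phi[1] = -95 + -70 = -165 deg
  cos(-165 deg) = -0.9659, sin(-165 deg) = -0.2588
  joint[2] = (-0.4794, -5.4791) + 9.8 * (-0.9659, -0.2588) = (-0.4794 + -9.4661, -5.4791 + -2.5364) = (-9.9454, -8.0155)
link 2: phi[2] = -95 + -70 + 130 = -35 deg
  cos(-35 deg) = 0.8192, sin(-35 deg) = -0.5736
  joint[3] = (-9.9454, -8.0155) + 6 * (0.8192, -0.5736) = (-9.9454 + 4.9149, -8.0155 + -3.4415) = (-5.0305, -11.4570)
End effector: (-5.0305, -11.4570)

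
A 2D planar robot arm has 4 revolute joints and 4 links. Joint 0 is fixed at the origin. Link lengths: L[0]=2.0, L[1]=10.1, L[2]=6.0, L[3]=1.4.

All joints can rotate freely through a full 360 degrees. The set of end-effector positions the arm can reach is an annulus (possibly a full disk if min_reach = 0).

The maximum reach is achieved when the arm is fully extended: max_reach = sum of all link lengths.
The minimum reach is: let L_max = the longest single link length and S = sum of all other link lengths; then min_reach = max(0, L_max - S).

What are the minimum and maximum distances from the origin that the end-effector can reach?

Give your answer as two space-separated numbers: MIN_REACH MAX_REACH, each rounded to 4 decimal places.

Link lengths: [2.0, 10.1, 6.0, 1.4]
max_reach = 2 + 10.1 + 6 + 1.4 = 19.5
L_max = max([2.0, 10.1, 6.0, 1.4]) = 10.1
S (sum of others) = 19.5 - 10.1 = 9.4
min_reach = max(0, 10.1 - 9.4) = max(0, 0.7) = 0.7

Answer: 0.7000 19.5000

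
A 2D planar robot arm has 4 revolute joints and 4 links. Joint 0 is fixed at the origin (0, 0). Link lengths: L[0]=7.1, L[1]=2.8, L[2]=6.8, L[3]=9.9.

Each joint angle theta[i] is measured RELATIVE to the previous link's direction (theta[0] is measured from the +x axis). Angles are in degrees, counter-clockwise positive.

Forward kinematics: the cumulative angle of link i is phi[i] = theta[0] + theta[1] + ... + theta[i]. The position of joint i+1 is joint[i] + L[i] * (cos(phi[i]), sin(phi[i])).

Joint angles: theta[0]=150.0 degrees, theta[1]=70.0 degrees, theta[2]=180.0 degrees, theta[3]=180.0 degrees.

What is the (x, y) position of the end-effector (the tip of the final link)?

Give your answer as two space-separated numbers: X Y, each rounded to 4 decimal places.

joint[0] = (0.0000, 0.0000)  (base)
link 0: phi[0] = 150 = 150 deg
  cos(150 deg) = -0.8660, sin(150 deg) = 0.5000
  joint[1] = (0.0000, 0.0000) + 7.1 * (-0.8660, 0.5000) = (0.0000 + -6.1488, 0.0000 + 3.5500) = (-6.1488, 3.5500)
link 1: phi[1] = 150 + 70 = 220 deg
  cos(220 deg) = -0.7660, sin(220 deg) = -0.6428
  joint[2] = (-6.1488, 3.5500) + 2.8 * (-0.7660, -0.6428) = (-6.1488 + -2.1449, 3.5500 + -1.7998) = (-8.2937, 1.7502)
link 2: phi[2] = 150 + 70 + 180 = 400 deg
  cos(400 deg) = 0.7660, sin(400 deg) = 0.6428
  joint[3] = (-8.2937, 1.7502) + 6.8 * (0.7660, 0.6428) = (-8.2937 + 5.2091, 1.7502 + 4.3710) = (-3.0846, 6.1212)
link 3: phi[3] = 150 + 70 + 180 + 180 = 580 deg
  cos(580 deg) = -0.7660, sin(580 deg) = -0.6428
  joint[4] = (-3.0846, 6.1212) + 9.9 * (-0.7660, -0.6428) = (-3.0846 + -7.5838, 6.1212 + -6.3636) = (-10.6684, -0.2424)
End effector: (-10.6684, -0.2424)

Answer: -10.6684 -0.2424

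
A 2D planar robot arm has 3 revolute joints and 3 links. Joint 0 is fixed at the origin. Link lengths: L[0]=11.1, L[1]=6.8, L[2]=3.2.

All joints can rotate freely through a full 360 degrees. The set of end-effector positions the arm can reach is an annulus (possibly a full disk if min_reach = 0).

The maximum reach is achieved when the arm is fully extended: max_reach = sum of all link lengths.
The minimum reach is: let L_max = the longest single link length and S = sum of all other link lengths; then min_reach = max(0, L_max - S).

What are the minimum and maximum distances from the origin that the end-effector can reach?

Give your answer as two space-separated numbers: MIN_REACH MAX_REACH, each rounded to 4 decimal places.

Answer: 1.1000 21.1000

Derivation:
Link lengths: [11.1, 6.8, 3.2]
max_reach = 11.1 + 6.8 + 3.2 = 21.1
L_max = max([11.1, 6.8, 3.2]) = 11.1
S (sum of others) = 21.1 - 11.1 = 10
min_reach = max(0, 11.1 - 10) = max(0, 1.1) = 1.1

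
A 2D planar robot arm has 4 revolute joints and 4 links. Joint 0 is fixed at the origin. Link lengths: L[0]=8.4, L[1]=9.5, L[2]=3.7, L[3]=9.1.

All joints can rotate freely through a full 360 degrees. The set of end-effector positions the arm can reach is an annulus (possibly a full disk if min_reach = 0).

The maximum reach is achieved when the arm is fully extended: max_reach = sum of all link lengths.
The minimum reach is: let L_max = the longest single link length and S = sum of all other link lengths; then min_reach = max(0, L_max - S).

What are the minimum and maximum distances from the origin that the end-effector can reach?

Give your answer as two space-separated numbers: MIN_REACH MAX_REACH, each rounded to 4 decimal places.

Answer: 0.0000 30.7000

Derivation:
Link lengths: [8.4, 9.5, 3.7, 9.1]
max_reach = 8.4 + 9.5 + 3.7 + 9.1 = 30.7
L_max = max([8.4, 9.5, 3.7, 9.1]) = 9.5
S (sum of others) = 30.7 - 9.5 = 21.2
min_reach = max(0, 9.5 - 21.2) = max(0, -11.7) = 0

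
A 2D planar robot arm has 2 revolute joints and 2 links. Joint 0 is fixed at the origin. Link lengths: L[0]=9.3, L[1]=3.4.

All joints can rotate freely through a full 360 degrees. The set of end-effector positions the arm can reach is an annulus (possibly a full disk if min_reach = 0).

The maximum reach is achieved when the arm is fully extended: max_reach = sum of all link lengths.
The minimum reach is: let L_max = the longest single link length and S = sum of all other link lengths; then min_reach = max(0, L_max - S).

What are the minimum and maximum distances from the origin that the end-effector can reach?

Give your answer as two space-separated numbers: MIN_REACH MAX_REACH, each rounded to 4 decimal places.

Answer: 5.9000 12.7000

Derivation:
Link lengths: [9.3, 3.4]
max_reach = 9.3 + 3.4 = 12.7
L_max = max([9.3, 3.4]) = 9.3
S (sum of others) = 12.7 - 9.3 = 3.4
min_reach = max(0, 9.3 - 3.4) = max(0, 5.9) = 5.9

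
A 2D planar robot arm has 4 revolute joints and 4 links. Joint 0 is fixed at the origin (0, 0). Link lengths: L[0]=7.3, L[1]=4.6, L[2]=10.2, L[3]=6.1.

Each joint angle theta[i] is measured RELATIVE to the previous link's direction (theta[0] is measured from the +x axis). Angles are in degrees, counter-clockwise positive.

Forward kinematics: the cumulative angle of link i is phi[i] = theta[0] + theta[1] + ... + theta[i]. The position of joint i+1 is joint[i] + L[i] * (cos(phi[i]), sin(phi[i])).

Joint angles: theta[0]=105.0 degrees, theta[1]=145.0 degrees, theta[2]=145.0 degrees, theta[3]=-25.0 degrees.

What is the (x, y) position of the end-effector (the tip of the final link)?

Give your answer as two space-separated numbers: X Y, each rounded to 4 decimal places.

joint[0] = (0.0000, 0.0000)  (base)
link 0: phi[0] = 105 = 105 deg
  cos(105 deg) = -0.2588, sin(105 deg) = 0.9659
  joint[1] = (0.0000, 0.0000) + 7.3 * (-0.2588, 0.9659) = (0.0000 + -1.8894, 0.0000 + 7.0513) = (-1.8894, 7.0513)
link 1: phi[1] = 105 + 145 = 250 deg
  cos(250 deg) = -0.3420, sin(250 deg) = -0.9397
  joint[2] = (-1.8894, 7.0513) + 4.6 * (-0.3420, -0.9397) = (-1.8894 + -1.5733, 7.0513 + -4.3226) = (-3.4627, 2.7287)
link 2: phi[2] = 105 + 145 + 145 = 395 deg
  cos(395 deg) = 0.8192, sin(395 deg) = 0.5736
  joint[3] = (-3.4627, 2.7287) + 10.2 * (0.8192, 0.5736) = (-3.4627 + 8.3554, 2.7287 + 5.8505) = (4.8927, 8.5792)
link 3: phi[3] = 105 + 145 + 145 + -25 = 370 deg
  cos(370 deg) = 0.9848, sin(370 deg) = 0.1736
  joint[4] = (4.8927, 8.5792) + 6.1 * (0.9848, 0.1736) = (4.8927 + 6.0073, 8.5792 + 1.0593) = (10.9000, 9.6384)
End effector: (10.9000, 9.6384)

Answer: 10.9000 9.6384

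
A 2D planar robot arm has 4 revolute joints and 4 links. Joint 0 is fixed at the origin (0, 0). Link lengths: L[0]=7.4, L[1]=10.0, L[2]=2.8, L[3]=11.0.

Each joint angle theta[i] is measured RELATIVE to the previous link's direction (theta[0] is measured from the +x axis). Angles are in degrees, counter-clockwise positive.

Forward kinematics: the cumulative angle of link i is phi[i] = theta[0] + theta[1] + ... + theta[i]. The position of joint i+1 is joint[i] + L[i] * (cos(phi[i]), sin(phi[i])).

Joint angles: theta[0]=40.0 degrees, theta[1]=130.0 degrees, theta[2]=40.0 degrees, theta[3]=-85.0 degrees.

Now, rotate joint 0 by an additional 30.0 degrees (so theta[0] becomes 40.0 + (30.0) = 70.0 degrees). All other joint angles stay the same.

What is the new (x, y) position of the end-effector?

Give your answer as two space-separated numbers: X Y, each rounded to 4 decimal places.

joint[0] = (0.0000, 0.0000)  (base)
link 0: phi[0] = 70 = 70 deg
  cos(70 deg) = 0.3420, sin(70 deg) = 0.9397
  joint[1] = (0.0000, 0.0000) + 7.4 * (0.3420, 0.9397) = (0.0000 + 2.5309, 0.0000 + 6.9537) = (2.5309, 6.9537)
link 1: phi[1] = 70 + 130 = 200 deg
  cos(200 deg) = -0.9397, sin(200 deg) = -0.3420
  joint[2] = (2.5309, 6.9537) + 10 * (-0.9397, -0.3420) = (2.5309 + -9.3969, 6.9537 + -3.4202) = (-6.8660, 3.5335)
link 2: phi[2] = 70 + 130 + 40 = 240 deg
  cos(240 deg) = -0.5000, sin(240 deg) = -0.8660
  joint[3] = (-6.8660, 3.5335) + 2.8 * (-0.5000, -0.8660) = (-6.8660 + -1.4000, 3.5335 + -2.4249) = (-8.2660, 1.1087)
link 3: phi[3] = 70 + 130 + 40 + -85 = 155 deg
  cos(155 deg) = -0.9063, sin(155 deg) = 0.4226
  joint[4] = (-8.2660, 1.1087) + 11 * (-0.9063, 0.4226) = (-8.2660 + -9.9694, 1.1087 + 4.6488) = (-18.2354, 5.7575)
End effector: (-18.2354, 5.7575)

Answer: -18.2354 5.7575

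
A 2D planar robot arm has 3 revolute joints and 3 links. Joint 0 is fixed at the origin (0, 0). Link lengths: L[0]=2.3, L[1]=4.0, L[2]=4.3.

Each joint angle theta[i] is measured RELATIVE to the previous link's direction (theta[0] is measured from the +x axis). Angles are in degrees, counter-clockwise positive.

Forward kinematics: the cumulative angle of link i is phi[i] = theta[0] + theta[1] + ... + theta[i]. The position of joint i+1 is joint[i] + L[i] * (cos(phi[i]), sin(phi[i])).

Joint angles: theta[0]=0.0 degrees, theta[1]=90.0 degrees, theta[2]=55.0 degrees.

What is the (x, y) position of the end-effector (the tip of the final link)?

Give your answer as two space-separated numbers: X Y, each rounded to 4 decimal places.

joint[0] = (0.0000, 0.0000)  (base)
link 0: phi[0] = 0 = 0 deg
  cos(0 deg) = 1.0000, sin(0 deg) = 0.0000
  joint[1] = (0.0000, 0.0000) + 2.3 * (1.0000, 0.0000) = (0.0000 + 2.3000, 0.0000 + 0.0000) = (2.3000, 0.0000)
link 1: phi[1] = 0 + 90 = 90 deg
  cos(90 deg) = 0.0000, sin(90 deg) = 1.0000
  joint[2] = (2.3000, 0.0000) + 4 * (0.0000, 1.0000) = (2.3000 + 0.0000, 0.0000 + 4.0000) = (2.3000, 4.0000)
link 2: phi[2] = 0 + 90 + 55 = 145 deg
  cos(145 deg) = -0.8192, sin(145 deg) = 0.5736
  joint[3] = (2.3000, 4.0000) + 4.3 * (-0.8192, 0.5736) = (2.3000 + -3.5224, 4.0000 + 2.4664) = (-1.2224, 6.4664)
End effector: (-1.2224, 6.4664)

Answer: -1.2224 6.4664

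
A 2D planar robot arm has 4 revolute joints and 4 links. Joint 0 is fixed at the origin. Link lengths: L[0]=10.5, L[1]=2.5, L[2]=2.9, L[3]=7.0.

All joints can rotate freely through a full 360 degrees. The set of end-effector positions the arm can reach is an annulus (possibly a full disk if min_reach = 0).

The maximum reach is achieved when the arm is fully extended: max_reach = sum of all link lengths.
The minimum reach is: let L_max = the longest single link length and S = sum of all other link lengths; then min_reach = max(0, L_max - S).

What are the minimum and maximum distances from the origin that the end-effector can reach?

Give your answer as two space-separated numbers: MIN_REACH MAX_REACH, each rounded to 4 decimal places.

Link lengths: [10.5, 2.5, 2.9, 7.0]
max_reach = 10.5 + 2.5 + 2.9 + 7 = 22.9
L_max = max([10.5, 2.5, 2.9, 7.0]) = 10.5
S (sum of others) = 22.9 - 10.5 = 12.4
min_reach = max(0, 10.5 - 12.4) = max(0, -1.9) = 0

Answer: 0.0000 22.9000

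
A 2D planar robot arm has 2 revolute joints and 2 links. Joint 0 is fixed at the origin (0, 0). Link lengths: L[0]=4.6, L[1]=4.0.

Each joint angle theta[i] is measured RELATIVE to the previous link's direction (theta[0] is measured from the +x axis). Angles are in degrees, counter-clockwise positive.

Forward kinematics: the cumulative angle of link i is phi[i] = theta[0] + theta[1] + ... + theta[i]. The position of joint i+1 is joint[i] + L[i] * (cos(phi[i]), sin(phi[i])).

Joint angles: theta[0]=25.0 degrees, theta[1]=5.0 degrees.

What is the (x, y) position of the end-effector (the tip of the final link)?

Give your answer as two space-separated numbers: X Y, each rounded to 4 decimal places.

joint[0] = (0.0000, 0.0000)  (base)
link 0: phi[0] = 25 = 25 deg
  cos(25 deg) = 0.9063, sin(25 deg) = 0.4226
  joint[1] = (0.0000, 0.0000) + 4.6 * (0.9063, 0.4226) = (0.0000 + 4.1690, 0.0000 + 1.9440) = (4.1690, 1.9440)
link 1: phi[1] = 25 + 5 = 30 deg
  cos(30 deg) = 0.8660, sin(30 deg) = 0.5000
  joint[2] = (4.1690, 1.9440) + 4 * (0.8660, 0.5000) = (4.1690 + 3.4641, 1.9440 + 2.0000) = (7.6331, 3.9440)
End effector: (7.6331, 3.9440)

Answer: 7.6331 3.9440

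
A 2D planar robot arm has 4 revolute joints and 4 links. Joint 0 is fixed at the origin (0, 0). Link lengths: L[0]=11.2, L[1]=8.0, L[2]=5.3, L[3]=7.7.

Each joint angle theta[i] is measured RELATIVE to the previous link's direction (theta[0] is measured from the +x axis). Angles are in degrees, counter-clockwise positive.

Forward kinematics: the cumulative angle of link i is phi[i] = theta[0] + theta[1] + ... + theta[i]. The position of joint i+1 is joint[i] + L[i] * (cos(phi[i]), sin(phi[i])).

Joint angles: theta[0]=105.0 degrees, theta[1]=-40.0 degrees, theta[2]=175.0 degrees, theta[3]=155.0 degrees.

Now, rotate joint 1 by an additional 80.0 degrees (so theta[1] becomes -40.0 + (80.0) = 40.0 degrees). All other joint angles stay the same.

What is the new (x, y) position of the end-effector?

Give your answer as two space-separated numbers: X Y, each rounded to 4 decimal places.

joint[0] = (0.0000, 0.0000)  (base)
link 0: phi[0] = 105 = 105 deg
  cos(105 deg) = -0.2588, sin(105 deg) = 0.9659
  joint[1] = (0.0000, 0.0000) + 11.2 * (-0.2588, 0.9659) = (0.0000 + -2.8988, 0.0000 + 10.8184) = (-2.8988, 10.8184)
link 1: phi[1] = 105 + 40 = 145 deg
  cos(145 deg) = -0.8192, sin(145 deg) = 0.5736
  joint[2] = (-2.8988, 10.8184) + 8 * (-0.8192, 0.5736) = (-2.8988 + -6.5532, 10.8184 + 4.5886) = (-9.4520, 15.4070)
link 2: phi[2] = 105 + 40 + 175 = 320 deg
  cos(320 deg) = 0.7660, sin(320 deg) = -0.6428
  joint[3] = (-9.4520, 15.4070) + 5.3 * (0.7660, -0.6428) = (-9.4520 + 4.0600, 15.4070 + -3.4068) = (-5.3920, 12.0002)
link 3: phi[3] = 105 + 40 + 175 + 155 = 475 deg
  cos(475 deg) = -0.4226, sin(475 deg) = 0.9063
  joint[4] = (-5.3920, 12.0002) + 7.7 * (-0.4226, 0.9063) = (-5.3920 + -3.2542, 12.0002 + 6.9786) = (-8.6461, 18.9788)
End effector: (-8.6461, 18.9788)

Answer: -8.6461 18.9788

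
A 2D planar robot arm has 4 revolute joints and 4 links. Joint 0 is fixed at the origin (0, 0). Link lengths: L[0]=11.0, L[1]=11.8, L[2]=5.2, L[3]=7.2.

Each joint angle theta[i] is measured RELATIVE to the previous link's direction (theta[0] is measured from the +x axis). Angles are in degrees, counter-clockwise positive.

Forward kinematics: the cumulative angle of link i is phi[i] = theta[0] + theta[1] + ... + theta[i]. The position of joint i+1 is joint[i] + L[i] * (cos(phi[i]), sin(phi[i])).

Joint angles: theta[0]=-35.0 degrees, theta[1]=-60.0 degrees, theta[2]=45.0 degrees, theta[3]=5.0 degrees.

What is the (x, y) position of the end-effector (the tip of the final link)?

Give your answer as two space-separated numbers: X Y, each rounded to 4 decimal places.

Answer: 16.4159 -27.1390

Derivation:
joint[0] = (0.0000, 0.0000)  (base)
link 0: phi[0] = -35 = -35 deg
  cos(-35 deg) = 0.8192, sin(-35 deg) = -0.5736
  joint[1] = (0.0000, 0.0000) + 11 * (0.8192, -0.5736) = (0.0000 + 9.0107, 0.0000 + -6.3093) = (9.0107, -6.3093)
link 1: phi[1] = -35 + -60 = -95 deg
  cos(-95 deg) = -0.0872, sin(-95 deg) = -0.9962
  joint[2] = (9.0107, -6.3093) + 11.8 * (-0.0872, -0.9962) = (9.0107 + -1.0284, -6.3093 + -11.7551) = (7.9822, -18.0644)
link 2: phi[2] = -35 + -60 + 45 = -50 deg
  cos(-50 deg) = 0.6428, sin(-50 deg) = -0.7660
  joint[3] = (7.9822, -18.0644) + 5.2 * (0.6428, -0.7660) = (7.9822 + 3.3425, -18.0644 + -3.9834) = (11.3247, -22.0479)
link 3: phi[3] = -35 + -60 + 45 + 5 = -45 deg
  cos(-45 deg) = 0.7071, sin(-45 deg) = -0.7071
  joint[4] = (11.3247, -22.0479) + 7.2 * (0.7071, -0.7071) = (11.3247 + 5.0912, -22.0479 + -5.0912) = (16.4159, -27.1390)
End effector: (16.4159, -27.1390)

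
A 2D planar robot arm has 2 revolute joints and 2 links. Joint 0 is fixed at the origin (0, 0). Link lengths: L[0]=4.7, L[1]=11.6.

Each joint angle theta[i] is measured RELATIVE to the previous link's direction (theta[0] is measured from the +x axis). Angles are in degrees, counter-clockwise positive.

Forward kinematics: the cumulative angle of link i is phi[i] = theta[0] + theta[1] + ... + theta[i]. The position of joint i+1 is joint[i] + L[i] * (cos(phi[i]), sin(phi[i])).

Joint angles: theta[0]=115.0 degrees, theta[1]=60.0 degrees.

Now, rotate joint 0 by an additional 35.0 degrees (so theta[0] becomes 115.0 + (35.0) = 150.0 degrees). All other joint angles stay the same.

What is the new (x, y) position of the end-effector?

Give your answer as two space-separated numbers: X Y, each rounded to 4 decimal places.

Answer: -14.1162 -3.4500

Derivation:
joint[0] = (0.0000, 0.0000)  (base)
link 0: phi[0] = 150 = 150 deg
  cos(150 deg) = -0.8660, sin(150 deg) = 0.5000
  joint[1] = (0.0000, 0.0000) + 4.7 * (-0.8660, 0.5000) = (0.0000 + -4.0703, 0.0000 + 2.3500) = (-4.0703, 2.3500)
link 1: phi[1] = 150 + 60 = 210 deg
  cos(210 deg) = -0.8660, sin(210 deg) = -0.5000
  joint[2] = (-4.0703, 2.3500) + 11.6 * (-0.8660, -0.5000) = (-4.0703 + -10.0459, 2.3500 + -5.8000) = (-14.1162, -3.4500)
End effector: (-14.1162, -3.4500)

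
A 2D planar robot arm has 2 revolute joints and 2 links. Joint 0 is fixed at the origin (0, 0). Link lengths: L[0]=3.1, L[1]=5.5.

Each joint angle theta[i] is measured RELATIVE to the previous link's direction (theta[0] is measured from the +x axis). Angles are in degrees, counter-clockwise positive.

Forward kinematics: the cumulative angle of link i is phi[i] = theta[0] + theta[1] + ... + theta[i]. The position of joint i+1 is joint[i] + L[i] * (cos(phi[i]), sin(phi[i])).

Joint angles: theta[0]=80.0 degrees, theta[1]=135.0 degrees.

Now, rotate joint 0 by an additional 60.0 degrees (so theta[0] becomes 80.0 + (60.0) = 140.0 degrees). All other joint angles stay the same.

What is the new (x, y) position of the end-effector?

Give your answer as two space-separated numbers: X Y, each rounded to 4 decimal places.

Answer: -1.8954 -3.4864

Derivation:
joint[0] = (0.0000, 0.0000)  (base)
link 0: phi[0] = 140 = 140 deg
  cos(140 deg) = -0.7660, sin(140 deg) = 0.6428
  joint[1] = (0.0000, 0.0000) + 3.1 * (-0.7660, 0.6428) = (0.0000 + -2.3747, 0.0000 + 1.9926) = (-2.3747, 1.9926)
link 1: phi[1] = 140 + 135 = 275 deg
  cos(275 deg) = 0.0872, sin(275 deg) = -0.9962
  joint[2] = (-2.3747, 1.9926) + 5.5 * (0.0872, -0.9962) = (-2.3747 + 0.4794, 1.9926 + -5.4791) = (-1.8954, -3.4864)
End effector: (-1.8954, -3.4864)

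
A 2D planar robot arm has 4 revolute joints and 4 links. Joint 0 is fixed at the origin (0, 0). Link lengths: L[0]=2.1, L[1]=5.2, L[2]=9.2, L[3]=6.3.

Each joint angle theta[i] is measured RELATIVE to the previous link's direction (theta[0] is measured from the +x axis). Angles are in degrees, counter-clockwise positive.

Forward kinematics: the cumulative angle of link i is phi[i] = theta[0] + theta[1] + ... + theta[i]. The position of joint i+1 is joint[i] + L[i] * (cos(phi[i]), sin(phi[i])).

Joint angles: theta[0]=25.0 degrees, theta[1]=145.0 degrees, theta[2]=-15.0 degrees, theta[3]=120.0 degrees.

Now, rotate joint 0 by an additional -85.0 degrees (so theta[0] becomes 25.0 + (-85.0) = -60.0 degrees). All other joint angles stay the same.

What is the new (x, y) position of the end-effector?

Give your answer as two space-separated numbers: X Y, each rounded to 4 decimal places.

Answer: -1.5545 10.9127

Derivation:
joint[0] = (0.0000, 0.0000)  (base)
link 0: phi[0] = -60 = -60 deg
  cos(-60 deg) = 0.5000, sin(-60 deg) = -0.8660
  joint[1] = (0.0000, 0.0000) + 2.1 * (0.5000, -0.8660) = (0.0000 + 1.0500, 0.0000 + -1.8187) = (1.0500, -1.8187)
link 1: phi[1] = -60 + 145 = 85 deg
  cos(85 deg) = 0.0872, sin(85 deg) = 0.9962
  joint[2] = (1.0500, -1.8187) + 5.2 * (0.0872, 0.9962) = (1.0500 + 0.4532, -1.8187 + 5.1802) = (1.5032, 3.3616)
link 2: phi[2] = -60 + 145 + -15 = 70 deg
  cos(70 deg) = 0.3420, sin(70 deg) = 0.9397
  joint[3] = (1.5032, 3.3616) + 9.2 * (0.3420, 0.9397) = (1.5032 + 3.1466, 3.3616 + 8.6452) = (4.6498, 12.0067)
link 3: phi[3] = -60 + 145 + -15 + 120 = 190 deg
  cos(190 deg) = -0.9848, sin(190 deg) = -0.1736
  joint[4] = (4.6498, 12.0067) + 6.3 * (-0.9848, -0.1736) = (4.6498 + -6.2043, 12.0067 + -1.0940) = (-1.5545, 10.9127)
End effector: (-1.5545, 10.9127)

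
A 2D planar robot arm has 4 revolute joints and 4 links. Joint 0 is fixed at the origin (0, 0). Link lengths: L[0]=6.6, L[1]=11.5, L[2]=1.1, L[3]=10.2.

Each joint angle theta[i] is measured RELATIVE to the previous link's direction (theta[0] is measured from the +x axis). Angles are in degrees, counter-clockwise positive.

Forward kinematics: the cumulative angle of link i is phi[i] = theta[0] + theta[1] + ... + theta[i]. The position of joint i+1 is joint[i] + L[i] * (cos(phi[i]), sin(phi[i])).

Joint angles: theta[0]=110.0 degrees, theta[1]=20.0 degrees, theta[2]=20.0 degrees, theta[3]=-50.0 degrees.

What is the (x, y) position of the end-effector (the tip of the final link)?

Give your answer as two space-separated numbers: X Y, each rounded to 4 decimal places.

joint[0] = (0.0000, 0.0000)  (base)
link 0: phi[0] = 110 = 110 deg
  cos(110 deg) = -0.3420, sin(110 deg) = 0.9397
  joint[1] = (0.0000, 0.0000) + 6.6 * (-0.3420, 0.9397) = (0.0000 + -2.2573, 0.0000 + 6.2020) = (-2.2573, 6.2020)
link 1: phi[1] = 110 + 20 = 130 deg
  cos(130 deg) = -0.6428, sin(130 deg) = 0.7660
  joint[2] = (-2.2573, 6.2020) + 11.5 * (-0.6428, 0.7660) = (-2.2573 + -7.3921, 6.2020 + 8.8095) = (-9.6494, 15.0115)
link 2: phi[2] = 110 + 20 + 20 = 150 deg
  cos(150 deg) = -0.8660, sin(150 deg) = 0.5000
  joint[3] = (-9.6494, 15.0115) + 1.1 * (-0.8660, 0.5000) = (-9.6494 + -0.9526, 15.0115 + 0.5500) = (-10.6020, 15.5615)
link 3: phi[3] = 110 + 20 + 20 + -50 = 100 deg
  cos(100 deg) = -0.1736, sin(100 deg) = 0.9848
  joint[4] = (-10.6020, 15.5615) + 10.2 * (-0.1736, 0.9848) = (-10.6020 + -1.7712, 15.5615 + 10.0450) = (-12.3732, 25.6065)
End effector: (-12.3732, 25.6065)

Answer: -12.3732 25.6065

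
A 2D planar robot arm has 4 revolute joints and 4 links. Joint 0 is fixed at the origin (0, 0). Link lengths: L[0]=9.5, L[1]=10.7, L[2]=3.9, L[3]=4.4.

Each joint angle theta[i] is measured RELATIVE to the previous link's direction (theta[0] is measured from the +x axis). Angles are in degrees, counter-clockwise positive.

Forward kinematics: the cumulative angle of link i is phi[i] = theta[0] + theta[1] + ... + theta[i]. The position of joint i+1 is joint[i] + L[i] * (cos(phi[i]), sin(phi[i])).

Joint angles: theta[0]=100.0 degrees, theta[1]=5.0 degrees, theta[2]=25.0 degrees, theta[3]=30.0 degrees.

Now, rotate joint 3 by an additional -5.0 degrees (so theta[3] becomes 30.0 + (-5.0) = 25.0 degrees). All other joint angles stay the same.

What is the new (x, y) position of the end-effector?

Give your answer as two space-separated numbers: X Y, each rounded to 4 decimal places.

joint[0] = (0.0000, 0.0000)  (base)
link 0: phi[0] = 100 = 100 deg
  cos(100 deg) = -0.1736, sin(100 deg) = 0.9848
  joint[1] = (0.0000, 0.0000) + 9.5 * (-0.1736, 0.9848) = (0.0000 + -1.6497, 0.0000 + 9.3557) = (-1.6497, 9.3557)
link 1: phi[1] = 100 + 5 = 105 deg
  cos(105 deg) = -0.2588, sin(105 deg) = 0.9659
  joint[2] = (-1.6497, 9.3557) + 10.7 * (-0.2588, 0.9659) = (-1.6497 + -2.7694, 9.3557 + 10.3354) = (-4.4190, 19.6911)
link 2: phi[2] = 100 + 5 + 25 = 130 deg
  cos(130 deg) = -0.6428, sin(130 deg) = 0.7660
  joint[3] = (-4.4190, 19.6911) + 3.9 * (-0.6428, 0.7660) = (-4.4190 + -2.5069, 19.6911 + 2.9876) = (-6.9259, 22.6787)
link 3: phi[3] = 100 + 5 + 25 + 25 = 155 deg
  cos(155 deg) = -0.9063, sin(155 deg) = 0.4226
  joint[4] = (-6.9259, 22.6787) + 4.4 * (-0.9063, 0.4226) = (-6.9259 + -3.9878, 22.6787 + 1.8595) = (-10.9136, 24.5382)
End effector: (-10.9136, 24.5382)

Answer: -10.9136 24.5382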